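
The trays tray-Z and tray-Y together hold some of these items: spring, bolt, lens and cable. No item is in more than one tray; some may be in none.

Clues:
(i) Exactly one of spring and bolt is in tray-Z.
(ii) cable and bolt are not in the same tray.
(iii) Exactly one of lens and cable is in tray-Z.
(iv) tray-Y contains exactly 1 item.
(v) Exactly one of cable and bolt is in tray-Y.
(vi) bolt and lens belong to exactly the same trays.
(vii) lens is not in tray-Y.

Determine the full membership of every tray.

tray-Z = {bolt, lens}; tray-Y = {cable}

From (vii): lens ∉ tray-Y.
(vi): bolt matches lens: bolt ∉ tray-Y.
(v) (exactly one): cable ∈ tray-Y.
(iii) (exactly one): lens ∈ tray-Z.
(iv): tray-Y already has 1, so the rest are out.
(vi): bolt matches lens: bolt ∈ tray-Z.
(i) (exactly one): spring ∉ tray-Z.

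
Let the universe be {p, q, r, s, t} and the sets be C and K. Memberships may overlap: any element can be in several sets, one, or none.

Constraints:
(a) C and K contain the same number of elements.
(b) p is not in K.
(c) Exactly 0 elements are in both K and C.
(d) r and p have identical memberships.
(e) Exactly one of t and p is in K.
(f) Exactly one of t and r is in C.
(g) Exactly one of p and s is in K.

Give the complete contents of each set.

C = {p, r}; K = {s, t}

From (b): p ∉ K.
(d): r matches p: r ∉ K.
(e) (exactly one): t ∈ K.
(g) (exactly one): s ∈ K.
Suppose p ∉ C: no assignment then satisfies all the clues, so p ∈ C.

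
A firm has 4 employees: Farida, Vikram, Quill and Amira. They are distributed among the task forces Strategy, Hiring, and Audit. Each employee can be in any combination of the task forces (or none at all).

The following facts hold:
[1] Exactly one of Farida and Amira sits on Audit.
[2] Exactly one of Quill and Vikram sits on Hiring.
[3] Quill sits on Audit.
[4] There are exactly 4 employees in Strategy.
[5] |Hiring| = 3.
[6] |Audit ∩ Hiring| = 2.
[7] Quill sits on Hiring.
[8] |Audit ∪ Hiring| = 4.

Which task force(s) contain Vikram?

Vikram: Audit, Strategy

From (3): Quill ∈ Audit.
From (7): Quill ∈ Hiring.
(2) (exactly one): Vikram ∉ Hiring.
(4): only 4 candidates remain for Strategy, so all are in.
(5): only 3 candidates remain for Hiring, so all are in.
Suppose Vikram ∉ Audit: no assignment then satisfies all the clues, so Vikram ∈ Audit.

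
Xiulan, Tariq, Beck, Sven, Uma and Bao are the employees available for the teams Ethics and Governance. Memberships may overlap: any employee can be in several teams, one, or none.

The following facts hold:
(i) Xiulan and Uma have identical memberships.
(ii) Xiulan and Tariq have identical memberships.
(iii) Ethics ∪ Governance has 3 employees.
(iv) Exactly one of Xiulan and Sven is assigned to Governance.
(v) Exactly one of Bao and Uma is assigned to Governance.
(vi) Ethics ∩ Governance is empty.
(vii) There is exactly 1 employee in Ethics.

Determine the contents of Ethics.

Ethics = {Beck}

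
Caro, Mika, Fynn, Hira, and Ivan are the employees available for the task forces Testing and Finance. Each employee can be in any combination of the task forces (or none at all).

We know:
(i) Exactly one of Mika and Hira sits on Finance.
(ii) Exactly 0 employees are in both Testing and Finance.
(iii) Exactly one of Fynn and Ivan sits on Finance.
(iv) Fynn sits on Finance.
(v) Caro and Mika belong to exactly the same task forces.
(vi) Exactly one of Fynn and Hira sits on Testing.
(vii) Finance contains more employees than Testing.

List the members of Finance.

Finance = {Caro, Fynn, Mika}

From (iv): Fynn ∈ Finance.
(iii) (exactly one): Ivan ∉ Finance.
Suppose Caro ∉ Finance: no assignment then satisfies all the clues, so Caro ∈ Finance.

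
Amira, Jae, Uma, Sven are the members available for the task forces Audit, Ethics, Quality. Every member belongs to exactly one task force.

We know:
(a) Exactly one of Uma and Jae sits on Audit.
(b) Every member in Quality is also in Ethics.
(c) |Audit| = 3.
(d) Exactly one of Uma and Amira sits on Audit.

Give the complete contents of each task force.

Audit = {Amira, Jae, Sven}; Ethics = {Uma}; Quality = {}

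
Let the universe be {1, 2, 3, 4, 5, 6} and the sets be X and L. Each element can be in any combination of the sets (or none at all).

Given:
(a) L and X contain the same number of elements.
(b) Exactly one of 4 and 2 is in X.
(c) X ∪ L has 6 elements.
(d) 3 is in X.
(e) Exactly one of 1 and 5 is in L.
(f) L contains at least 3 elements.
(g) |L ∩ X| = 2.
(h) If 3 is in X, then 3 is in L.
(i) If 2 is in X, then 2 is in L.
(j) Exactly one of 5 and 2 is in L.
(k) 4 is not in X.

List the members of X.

X = {2, 3, 5, 6}

From (d): 3 ∈ X.
From (k): 4 ∉ X.
(b) (exactly one): 2 ∈ X.
(h): 3 ∈ L.
(i): 2 ∈ L.
(j) (exactly one): 5 ∉ L.
(e) (exactly one): 1 ∈ L.
Suppose 1 ∈ X: no assignment then satisfies all the clues, so 1 ∉ X.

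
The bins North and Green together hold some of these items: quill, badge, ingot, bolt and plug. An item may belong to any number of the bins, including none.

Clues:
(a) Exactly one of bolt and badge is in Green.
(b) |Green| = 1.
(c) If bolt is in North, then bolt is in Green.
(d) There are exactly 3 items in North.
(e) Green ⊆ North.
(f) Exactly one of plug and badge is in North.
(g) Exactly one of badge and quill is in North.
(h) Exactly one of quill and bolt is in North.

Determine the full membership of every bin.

North = {badge, bolt, ingot}; Green = {bolt}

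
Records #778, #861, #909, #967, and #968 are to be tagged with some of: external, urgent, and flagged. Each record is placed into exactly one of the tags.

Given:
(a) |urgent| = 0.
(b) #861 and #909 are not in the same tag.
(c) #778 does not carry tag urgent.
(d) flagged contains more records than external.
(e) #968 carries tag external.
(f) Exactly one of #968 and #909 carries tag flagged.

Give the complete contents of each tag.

external = {#861, #968}; urgent = {}; flagged = {#778, #909, #967}

From (c): #778 ∉ urgent.
From (e): #968 ∈ external.
(a): urgent already has 0, so the rest are out.
(f) (exactly one): #909 ∈ flagged.
(b): #861 ∉ flagged.
Only one tag left: #861 ∈ external.
Suppose #778 ∈ external: no assignment then satisfies all the clues, so #778 ∉ external.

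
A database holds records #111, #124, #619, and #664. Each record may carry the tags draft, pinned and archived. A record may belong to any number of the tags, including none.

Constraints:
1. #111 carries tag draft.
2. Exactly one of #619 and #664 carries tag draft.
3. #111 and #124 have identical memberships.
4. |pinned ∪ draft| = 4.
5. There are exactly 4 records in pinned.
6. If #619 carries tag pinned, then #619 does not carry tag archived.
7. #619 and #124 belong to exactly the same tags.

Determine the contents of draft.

From (1): #111 ∈ draft.
(3): #124 matches #111: #124 ∈ draft.
(5): only 4 candidates remain for pinned, so all are in.
(6): #619 ∉ archived.
(7): #619 matches #124: #619 ∈ draft.
(7): #124 matches #619: #124 ∉ archived.
(2) (exactly one): #664 ∉ draft.
(3): #111 matches #124: #111 ∉ archived.

draft = {#111, #124, #619}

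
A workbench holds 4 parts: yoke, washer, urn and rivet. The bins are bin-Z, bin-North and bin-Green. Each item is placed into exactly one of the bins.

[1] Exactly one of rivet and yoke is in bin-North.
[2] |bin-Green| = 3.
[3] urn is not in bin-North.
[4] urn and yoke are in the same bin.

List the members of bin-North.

bin-North = {rivet}

From (3): urn ∉ bin-North.
(4): yoke matches urn: yoke ∉ bin-North.
(1) (exactly one): rivet ∈ bin-North.
(2): only 3 candidates remain for bin-Green, so all are in.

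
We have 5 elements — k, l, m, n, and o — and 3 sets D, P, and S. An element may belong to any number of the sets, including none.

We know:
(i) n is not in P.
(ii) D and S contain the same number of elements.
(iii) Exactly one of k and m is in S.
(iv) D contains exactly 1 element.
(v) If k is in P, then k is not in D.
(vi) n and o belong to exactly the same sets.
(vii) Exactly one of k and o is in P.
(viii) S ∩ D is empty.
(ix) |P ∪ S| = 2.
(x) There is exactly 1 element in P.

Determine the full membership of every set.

From (i): n ∉ P.
(vi): o matches n: o ∉ P.
(vii) (exactly one): k ∈ P.
(x): P already has 1, so the rest are out.
(v): k ∉ D.
Suppose k ∈ S: no assignment then satisfies all the clues, so k ∉ S.

D = {l}; P = {k}; S = {m}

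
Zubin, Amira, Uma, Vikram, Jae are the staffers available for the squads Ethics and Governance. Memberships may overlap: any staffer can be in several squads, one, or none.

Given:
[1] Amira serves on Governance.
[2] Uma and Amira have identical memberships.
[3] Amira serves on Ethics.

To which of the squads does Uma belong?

Uma: Ethics, Governance

From (1): Amira ∈ Governance.
From (3): Amira ∈ Ethics.
(2): Uma matches Amira: Uma ∈ Ethics.
(2): Uma matches Amira: Uma ∈ Governance.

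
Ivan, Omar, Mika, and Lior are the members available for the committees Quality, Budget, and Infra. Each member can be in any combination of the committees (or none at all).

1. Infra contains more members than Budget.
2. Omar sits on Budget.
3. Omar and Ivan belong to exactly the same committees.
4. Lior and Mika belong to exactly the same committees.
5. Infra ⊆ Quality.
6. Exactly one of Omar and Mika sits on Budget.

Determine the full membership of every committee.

Quality = {Ivan, Lior, Mika, Omar}; Budget = {Ivan, Omar}; Infra = {Ivan, Lior, Mika, Omar}

From (2): Omar ∈ Budget.
(3): Ivan matches Omar: Ivan ∈ Budget.
(6) (exactly one): Mika ∉ Budget.
(4): Lior matches Mika: Lior ∉ Budget.
Suppose Ivan ∉ Quality: no assignment then satisfies all the clues, so Ivan ∈ Quality.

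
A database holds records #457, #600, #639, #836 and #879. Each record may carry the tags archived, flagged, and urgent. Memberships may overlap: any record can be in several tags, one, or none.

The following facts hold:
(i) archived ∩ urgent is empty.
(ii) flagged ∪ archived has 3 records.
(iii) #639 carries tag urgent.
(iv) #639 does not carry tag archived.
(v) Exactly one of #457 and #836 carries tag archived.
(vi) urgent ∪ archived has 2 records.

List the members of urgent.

From (iii): #639 ∈ urgent.
From (iv): #639 ∉ archived.
Suppose #457 ∈ urgent: no assignment then satisfies all the clues, so #457 ∉ urgent.

urgent = {#639}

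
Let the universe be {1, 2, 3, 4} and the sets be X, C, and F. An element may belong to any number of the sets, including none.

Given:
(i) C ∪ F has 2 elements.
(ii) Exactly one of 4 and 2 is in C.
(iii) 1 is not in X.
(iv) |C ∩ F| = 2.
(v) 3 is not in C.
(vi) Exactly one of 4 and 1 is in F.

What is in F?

F = {1, 2}

From (iii): 1 ∉ X.
From (v): 3 ∉ C.
Suppose 1 ∉ F: no assignment then satisfies all the clues, so 1 ∈ F.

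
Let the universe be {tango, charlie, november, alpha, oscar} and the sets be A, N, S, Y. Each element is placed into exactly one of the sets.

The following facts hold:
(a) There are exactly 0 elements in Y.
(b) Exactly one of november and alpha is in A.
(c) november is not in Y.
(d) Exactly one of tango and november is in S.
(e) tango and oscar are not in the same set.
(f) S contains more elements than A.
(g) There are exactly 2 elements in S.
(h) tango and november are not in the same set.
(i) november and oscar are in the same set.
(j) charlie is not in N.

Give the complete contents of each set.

A = {alpha}; N = {november, oscar}; S = {charlie, tango}; Y = {}

From (c): november ∉ Y.
From (j): charlie ∉ N.
(a): Y already has 0, so the rest are out.
Suppose tango ∈ A: no assignment then satisfies all the clues, so tango ∉ A.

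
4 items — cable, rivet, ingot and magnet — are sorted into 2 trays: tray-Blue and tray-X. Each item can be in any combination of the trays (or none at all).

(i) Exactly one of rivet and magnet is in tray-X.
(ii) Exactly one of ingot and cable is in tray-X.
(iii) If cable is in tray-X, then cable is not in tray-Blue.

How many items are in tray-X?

2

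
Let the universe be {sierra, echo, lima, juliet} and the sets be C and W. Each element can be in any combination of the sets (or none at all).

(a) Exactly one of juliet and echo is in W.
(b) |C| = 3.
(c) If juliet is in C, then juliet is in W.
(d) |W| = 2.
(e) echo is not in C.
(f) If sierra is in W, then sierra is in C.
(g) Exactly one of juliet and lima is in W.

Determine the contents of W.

From (e): echo ∉ C.
(b): only 3 candidates remain for C, so all are in.
(c): juliet ∈ W.
(g) (exactly one): lima ∉ W.
(a) (exactly one): echo ∉ W.
(d): only 2 candidates remain for W, so all are in.

W = {juliet, sierra}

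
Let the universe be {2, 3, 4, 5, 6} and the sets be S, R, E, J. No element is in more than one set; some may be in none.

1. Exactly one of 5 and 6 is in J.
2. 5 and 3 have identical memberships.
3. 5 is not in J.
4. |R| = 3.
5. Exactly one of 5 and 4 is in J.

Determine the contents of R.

R = {2, 3, 5}

From (3): 5 ∉ J.
(1) (exactly one): 6 ∈ J.
(2): 3 matches 5: 3 ∉ J.
(5) (exactly one): 4 ∈ J.
(4): only 3 candidates remain for R, so all are in.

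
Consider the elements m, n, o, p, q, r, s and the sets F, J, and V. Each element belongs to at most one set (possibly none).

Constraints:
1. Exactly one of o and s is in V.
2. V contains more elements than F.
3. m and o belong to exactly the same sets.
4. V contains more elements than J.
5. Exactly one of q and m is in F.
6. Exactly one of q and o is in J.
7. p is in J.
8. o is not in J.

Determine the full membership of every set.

F = {m, o}; J = {p, q}; V = {n, r, s}

From (7): p ∈ J.
From (8): o ∉ J.
(3): m matches o: m ∉ J.
(6) (exactly one): q ∈ J.
(5) (exactly one): m ∈ F.
(3): o matches m: o ∈ F.
(1) (exactly one): s ∈ V.
Suppose n ∈ F: no assignment then satisfies all the clues, so n ∉ F.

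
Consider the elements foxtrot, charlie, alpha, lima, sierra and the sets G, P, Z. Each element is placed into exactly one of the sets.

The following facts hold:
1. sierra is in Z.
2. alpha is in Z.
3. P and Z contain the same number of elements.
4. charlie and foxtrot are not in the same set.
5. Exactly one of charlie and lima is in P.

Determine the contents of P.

From (1): sierra ∈ Z.
From (2): alpha ∈ Z.
Suppose foxtrot ∉ P: no assignment then satisfies all the clues, so foxtrot ∈ P.

P = {foxtrot, lima}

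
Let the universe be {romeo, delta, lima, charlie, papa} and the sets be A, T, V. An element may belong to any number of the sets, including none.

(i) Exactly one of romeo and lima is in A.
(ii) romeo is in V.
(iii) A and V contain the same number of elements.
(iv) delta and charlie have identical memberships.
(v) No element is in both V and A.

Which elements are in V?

V = {romeo}

From (ii): romeo ∈ V.
(v) (disjoint): romeo ∉ A.
(i) (exactly one): lima ∈ A.
(v) (disjoint): lima ∉ V.
Suppose delta ∈ V: no assignment then satisfies all the clues, so delta ∉ V.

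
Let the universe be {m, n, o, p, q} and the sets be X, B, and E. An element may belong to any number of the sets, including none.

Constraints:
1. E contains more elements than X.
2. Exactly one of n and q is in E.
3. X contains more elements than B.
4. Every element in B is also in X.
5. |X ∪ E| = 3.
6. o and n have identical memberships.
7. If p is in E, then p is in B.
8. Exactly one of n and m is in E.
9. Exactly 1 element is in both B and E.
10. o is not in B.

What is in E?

E = {m, p, q}

From (10): o ∉ B.
(6): n matches o: n ∉ B.
Suppose m ∉ E: no assignment then satisfies all the clues, so m ∈ E.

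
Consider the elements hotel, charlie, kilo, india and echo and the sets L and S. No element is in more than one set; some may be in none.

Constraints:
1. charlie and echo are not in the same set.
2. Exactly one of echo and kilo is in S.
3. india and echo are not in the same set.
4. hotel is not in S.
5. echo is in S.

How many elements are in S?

From (4): hotel ∉ S.
From (5): echo ∈ S.
(1): charlie ∉ S.
(2) (exactly one): kilo ∉ S.
(3): india ∉ S.

1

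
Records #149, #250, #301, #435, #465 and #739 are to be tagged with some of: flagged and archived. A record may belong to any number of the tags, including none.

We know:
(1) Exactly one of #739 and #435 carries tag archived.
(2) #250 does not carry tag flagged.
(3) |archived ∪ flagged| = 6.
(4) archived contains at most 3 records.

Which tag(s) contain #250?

From (2): #250 ∉ flagged.
Suppose #250 ∉ archived: no assignment then satisfies all the clues, so #250 ∈ archived.

#250: archived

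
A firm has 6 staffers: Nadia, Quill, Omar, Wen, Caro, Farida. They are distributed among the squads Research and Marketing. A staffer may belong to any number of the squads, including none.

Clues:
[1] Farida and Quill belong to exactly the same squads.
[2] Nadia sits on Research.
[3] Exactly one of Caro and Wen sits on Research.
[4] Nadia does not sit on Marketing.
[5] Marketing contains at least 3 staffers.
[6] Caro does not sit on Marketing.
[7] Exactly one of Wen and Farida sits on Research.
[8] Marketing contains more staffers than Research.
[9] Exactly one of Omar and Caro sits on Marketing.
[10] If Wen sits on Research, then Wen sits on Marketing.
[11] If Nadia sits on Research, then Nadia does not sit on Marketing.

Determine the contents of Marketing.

Marketing = {Farida, Omar, Quill, Wen}

From (2): Nadia ∈ Research.
From (4): Nadia ∉ Marketing.
From (6): Caro ∉ Marketing.
(9) (exactly one): Omar ∈ Marketing.
Suppose Quill ∉ Marketing: no assignment then satisfies all the clues, so Quill ∈ Marketing.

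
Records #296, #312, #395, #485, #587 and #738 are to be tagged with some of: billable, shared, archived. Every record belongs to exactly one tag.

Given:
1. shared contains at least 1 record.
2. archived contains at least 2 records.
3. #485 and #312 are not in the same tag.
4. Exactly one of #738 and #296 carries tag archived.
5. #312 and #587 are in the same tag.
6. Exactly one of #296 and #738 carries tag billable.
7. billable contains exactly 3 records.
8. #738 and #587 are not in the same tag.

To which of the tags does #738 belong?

#738: archived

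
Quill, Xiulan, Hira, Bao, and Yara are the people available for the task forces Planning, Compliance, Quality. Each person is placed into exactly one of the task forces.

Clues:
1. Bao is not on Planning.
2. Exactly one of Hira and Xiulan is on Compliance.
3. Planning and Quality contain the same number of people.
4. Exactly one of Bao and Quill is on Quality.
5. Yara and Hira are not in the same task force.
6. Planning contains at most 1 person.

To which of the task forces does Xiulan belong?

Xiulan: Compliance

From (1): Bao ∉ Planning.
Suppose Xiulan ∈ Planning: no assignment then satisfies all the clues, so Xiulan ∉ Planning.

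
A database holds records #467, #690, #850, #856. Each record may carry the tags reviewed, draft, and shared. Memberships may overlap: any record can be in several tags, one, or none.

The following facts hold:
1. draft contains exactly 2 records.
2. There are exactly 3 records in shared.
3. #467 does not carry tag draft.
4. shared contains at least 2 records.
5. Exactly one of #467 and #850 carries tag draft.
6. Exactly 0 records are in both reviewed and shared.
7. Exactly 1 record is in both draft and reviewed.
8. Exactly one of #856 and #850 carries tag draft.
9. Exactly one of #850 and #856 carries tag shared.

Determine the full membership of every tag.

reviewed = {#850}; draft = {#690, #850}; shared = {#467, #690, #856}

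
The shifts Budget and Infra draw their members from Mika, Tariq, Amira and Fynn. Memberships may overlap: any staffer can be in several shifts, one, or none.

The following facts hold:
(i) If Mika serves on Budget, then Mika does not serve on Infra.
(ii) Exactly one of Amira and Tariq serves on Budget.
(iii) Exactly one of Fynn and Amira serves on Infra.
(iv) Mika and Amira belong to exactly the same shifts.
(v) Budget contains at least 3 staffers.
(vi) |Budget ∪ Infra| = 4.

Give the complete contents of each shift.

Budget = {Amira, Fynn, Mika}; Infra = {Fynn, Tariq}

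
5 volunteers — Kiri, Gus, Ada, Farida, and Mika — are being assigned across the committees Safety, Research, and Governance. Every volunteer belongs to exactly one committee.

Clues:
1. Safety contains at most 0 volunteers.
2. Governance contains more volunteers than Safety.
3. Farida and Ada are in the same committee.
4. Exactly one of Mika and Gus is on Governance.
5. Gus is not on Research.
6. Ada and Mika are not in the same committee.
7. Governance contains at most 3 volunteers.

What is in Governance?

From (5): Gus ∉ Research.
(1): Safety already has 0, so the rest are out.
Only one committee left: Gus ∈ Governance.
(4) (exactly one): Mika ∉ Governance.
Only one committee left: Mika ∈ Research.
(6): Ada ∉ Research.
Only one committee left: Ada ∈ Governance.
(3): Farida matches Ada: Farida ∉ Research.
(3): Farida matches Ada: Farida ∈ Governance.
(7): Governance already has 3, so the rest are out.
Only one committee left: Kiri ∈ Research.

Governance = {Ada, Farida, Gus}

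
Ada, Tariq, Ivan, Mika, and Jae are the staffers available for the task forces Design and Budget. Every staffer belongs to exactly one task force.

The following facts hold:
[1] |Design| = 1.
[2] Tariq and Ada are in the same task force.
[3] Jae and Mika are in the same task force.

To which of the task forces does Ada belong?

Ada: Budget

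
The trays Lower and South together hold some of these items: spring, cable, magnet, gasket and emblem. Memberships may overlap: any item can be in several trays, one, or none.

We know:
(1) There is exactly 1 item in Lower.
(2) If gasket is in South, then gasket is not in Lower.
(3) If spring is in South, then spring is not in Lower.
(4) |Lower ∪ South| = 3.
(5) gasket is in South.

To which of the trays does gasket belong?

gasket: South

From (5): gasket ∈ South.
(2): gasket ∉ Lower.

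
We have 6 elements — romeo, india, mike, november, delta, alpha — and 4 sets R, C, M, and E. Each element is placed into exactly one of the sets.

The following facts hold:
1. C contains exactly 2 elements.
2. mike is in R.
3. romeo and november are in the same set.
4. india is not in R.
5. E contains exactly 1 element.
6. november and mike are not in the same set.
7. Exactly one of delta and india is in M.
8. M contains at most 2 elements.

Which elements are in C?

From (2): mike ∈ R.
From (4): india ∉ R.
(6): november ∉ R.
(3): romeo matches november: romeo ∉ R.
Suppose romeo ∉ C: no assignment then satisfies all the clues, so romeo ∈ C.

C = {november, romeo}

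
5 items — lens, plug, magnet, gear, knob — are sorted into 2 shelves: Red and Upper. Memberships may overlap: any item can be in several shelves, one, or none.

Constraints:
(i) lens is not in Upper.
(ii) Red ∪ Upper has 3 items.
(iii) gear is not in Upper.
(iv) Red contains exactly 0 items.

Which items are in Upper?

Upper = {knob, magnet, plug}

From (i): lens ∉ Upper.
From (iii): gear ∉ Upper.
(iv): Red already has 0, so the rest are out.
Suppose plug ∉ Upper: no assignment then satisfies all the clues, so plug ∈ Upper.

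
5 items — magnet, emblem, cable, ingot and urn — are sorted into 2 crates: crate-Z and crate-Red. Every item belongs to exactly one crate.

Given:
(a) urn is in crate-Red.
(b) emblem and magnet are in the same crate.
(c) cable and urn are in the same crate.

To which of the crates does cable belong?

cable: crate-Red

From (a): urn ∈ crate-Red.
(c): cable matches urn: cable ∉ crate-Z.
(c): cable matches urn: cable ∈ crate-Red.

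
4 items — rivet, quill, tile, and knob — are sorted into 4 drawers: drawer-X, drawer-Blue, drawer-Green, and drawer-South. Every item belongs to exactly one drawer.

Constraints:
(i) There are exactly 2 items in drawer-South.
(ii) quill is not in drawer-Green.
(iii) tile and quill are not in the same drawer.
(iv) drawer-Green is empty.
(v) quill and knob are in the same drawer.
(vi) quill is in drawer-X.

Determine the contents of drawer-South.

From (ii): quill ∉ drawer-Green.
From (vi): quill ∈ drawer-X.
(iii): tile ∉ drawer-X.
(iv): drawer-Green already has 0, so the rest are out.
(v): knob matches quill: knob ∈ drawer-X.
(i): only 2 candidates remain for drawer-South, so all are in.

drawer-South = {rivet, tile}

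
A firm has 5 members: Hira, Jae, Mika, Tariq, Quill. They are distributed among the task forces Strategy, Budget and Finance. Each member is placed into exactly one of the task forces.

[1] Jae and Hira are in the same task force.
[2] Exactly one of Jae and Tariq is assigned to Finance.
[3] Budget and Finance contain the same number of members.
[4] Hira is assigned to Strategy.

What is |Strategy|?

3

From (4): Hira ∈ Strategy.
(1): Jae matches Hira: Jae ∈ Strategy.
(2) (exactly one): Tariq ∈ Finance.
Suppose Mika ∈ Finance: no assignment then satisfies all the clues, so Mika ∉ Finance.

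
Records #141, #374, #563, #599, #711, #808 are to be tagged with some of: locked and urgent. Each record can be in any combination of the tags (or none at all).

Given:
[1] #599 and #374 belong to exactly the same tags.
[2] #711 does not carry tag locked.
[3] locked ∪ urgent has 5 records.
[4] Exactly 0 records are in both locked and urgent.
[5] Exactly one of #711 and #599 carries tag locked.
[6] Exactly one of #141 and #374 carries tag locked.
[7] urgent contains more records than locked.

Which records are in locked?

locked = {#374, #599}

From (2): #711 ∉ locked.
(5) (exactly one): #599 ∈ locked.
(1): #374 matches #599: #374 ∈ locked.
(6) (exactly one): #141 ∉ locked.
Suppose #563 ∈ locked: no assignment then satisfies all the clues, so #563 ∉ locked.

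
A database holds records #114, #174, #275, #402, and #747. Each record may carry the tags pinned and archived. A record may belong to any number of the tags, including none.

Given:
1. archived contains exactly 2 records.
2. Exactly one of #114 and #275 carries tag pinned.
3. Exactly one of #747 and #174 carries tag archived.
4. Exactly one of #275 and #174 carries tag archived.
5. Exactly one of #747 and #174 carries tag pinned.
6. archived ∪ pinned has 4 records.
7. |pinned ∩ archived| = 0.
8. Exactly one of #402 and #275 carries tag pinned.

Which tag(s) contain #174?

#174: archived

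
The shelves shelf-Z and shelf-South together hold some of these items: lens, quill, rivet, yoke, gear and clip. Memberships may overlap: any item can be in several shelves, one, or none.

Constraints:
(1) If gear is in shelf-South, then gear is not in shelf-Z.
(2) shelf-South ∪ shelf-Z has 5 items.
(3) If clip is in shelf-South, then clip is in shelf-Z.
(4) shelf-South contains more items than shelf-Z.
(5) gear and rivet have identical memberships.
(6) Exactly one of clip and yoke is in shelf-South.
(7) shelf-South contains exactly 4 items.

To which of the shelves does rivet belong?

rivet: shelf-South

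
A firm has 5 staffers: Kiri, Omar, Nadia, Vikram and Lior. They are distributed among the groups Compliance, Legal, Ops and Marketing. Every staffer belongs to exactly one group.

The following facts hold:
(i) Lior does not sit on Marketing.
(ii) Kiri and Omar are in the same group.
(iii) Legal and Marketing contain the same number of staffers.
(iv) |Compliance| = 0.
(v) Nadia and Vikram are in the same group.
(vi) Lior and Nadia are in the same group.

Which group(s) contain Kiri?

Kiri: Ops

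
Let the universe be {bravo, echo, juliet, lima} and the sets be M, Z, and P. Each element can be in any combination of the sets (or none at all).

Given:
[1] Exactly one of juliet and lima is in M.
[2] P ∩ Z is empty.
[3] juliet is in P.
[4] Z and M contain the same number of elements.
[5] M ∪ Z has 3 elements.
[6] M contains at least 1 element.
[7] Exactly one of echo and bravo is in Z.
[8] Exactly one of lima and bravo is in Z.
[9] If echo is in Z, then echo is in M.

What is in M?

M = {echo, juliet}

From (3): juliet ∈ P.
(2) (disjoint): juliet ∉ Z.
Suppose bravo ∈ M: no assignment then satisfies all the clues, so bravo ∉ M.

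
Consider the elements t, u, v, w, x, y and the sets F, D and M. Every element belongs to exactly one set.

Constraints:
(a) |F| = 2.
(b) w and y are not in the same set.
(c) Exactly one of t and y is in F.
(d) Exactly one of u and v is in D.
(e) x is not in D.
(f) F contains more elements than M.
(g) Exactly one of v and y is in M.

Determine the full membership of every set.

F = {x, y}; D = {t, u, w}; M = {v}

From (e): x ∉ D.
Suppose t ∈ F: no assignment then satisfies all the clues, so t ∉ F.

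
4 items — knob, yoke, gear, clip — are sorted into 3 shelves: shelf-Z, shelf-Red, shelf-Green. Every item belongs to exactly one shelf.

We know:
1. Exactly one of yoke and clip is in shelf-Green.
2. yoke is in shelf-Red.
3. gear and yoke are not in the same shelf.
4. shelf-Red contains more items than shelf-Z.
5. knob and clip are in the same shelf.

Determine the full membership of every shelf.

shelf-Z = {}; shelf-Red = {yoke}; shelf-Green = {clip, gear, knob}

From (2): yoke ∈ shelf-Red.
(1) (exactly one): clip ∈ shelf-Green.
(3): gear ∉ shelf-Red.
(5): knob matches clip: knob ∉ shelf-Z.
(5): knob matches clip: knob ∉ shelf-Red.
(5): knob matches clip: knob ∈ shelf-Green.
Suppose gear ∈ shelf-Z: no assignment then satisfies all the clues, so gear ∉ shelf-Z.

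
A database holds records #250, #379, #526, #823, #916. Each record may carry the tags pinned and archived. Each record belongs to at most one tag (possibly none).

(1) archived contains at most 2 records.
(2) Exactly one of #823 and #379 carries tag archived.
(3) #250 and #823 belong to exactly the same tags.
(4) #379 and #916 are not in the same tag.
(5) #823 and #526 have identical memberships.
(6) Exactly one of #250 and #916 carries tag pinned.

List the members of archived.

archived = {#379}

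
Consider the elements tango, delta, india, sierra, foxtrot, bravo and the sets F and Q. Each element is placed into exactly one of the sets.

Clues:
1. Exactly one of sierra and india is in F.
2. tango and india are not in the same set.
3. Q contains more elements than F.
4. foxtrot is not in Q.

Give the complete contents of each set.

F = {foxtrot, india}; Q = {bravo, delta, sierra, tango}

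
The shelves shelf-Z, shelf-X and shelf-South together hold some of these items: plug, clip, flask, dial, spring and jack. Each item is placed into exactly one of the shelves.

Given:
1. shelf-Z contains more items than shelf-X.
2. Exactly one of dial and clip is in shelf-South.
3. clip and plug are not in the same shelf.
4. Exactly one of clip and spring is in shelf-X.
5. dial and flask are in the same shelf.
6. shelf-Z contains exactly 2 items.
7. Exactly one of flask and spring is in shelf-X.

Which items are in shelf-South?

shelf-South = {dial, flask, plug}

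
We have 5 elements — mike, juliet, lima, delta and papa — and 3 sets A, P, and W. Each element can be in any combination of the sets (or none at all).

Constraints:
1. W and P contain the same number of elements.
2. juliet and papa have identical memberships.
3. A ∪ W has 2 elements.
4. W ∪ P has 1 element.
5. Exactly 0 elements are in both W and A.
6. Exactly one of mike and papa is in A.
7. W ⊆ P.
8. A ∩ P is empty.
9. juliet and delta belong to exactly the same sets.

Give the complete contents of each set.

A = {mike}; P = {lima}; W = {lima}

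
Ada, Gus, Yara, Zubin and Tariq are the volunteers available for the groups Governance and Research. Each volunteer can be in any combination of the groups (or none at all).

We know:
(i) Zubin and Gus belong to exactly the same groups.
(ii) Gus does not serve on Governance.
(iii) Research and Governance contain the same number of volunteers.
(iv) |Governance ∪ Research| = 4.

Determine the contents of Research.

From (ii): Gus ∉ Governance.
(i): Zubin matches Gus: Zubin ∉ Governance.
Suppose Ada ∈ Research: no assignment then satisfies all the clues, so Ada ∉ Research.

Research = {Gus, Zubin}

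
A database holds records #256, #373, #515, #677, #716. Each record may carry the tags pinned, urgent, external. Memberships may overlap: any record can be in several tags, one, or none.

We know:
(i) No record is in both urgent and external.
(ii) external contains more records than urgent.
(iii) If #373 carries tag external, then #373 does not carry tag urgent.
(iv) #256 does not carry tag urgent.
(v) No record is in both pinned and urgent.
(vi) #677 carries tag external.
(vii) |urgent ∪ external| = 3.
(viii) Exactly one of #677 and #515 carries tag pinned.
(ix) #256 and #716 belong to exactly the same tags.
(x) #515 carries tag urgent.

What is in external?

From (iv): #256 ∉ urgent.
From (vi): #677 ∈ external.
From (x): #515 ∈ urgent.
(i) (disjoint): #515 ∉ external.
(i) (disjoint): #677 ∉ urgent.
(v) (disjoint): #515 ∉ pinned.
(viii) (exactly one): #677 ∈ pinned.
(ix): #716 matches #256: #716 ∉ urgent.
Suppose #256 ∈ external: no assignment then satisfies all the clues, so #256 ∉ external.

external = {#373, #677}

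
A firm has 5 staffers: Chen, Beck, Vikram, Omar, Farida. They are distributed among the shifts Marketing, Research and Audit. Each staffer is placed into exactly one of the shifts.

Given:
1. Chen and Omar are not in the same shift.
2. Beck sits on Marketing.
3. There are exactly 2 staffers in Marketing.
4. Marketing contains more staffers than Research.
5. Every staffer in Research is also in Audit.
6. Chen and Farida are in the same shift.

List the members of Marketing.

From (2): Beck ∈ Marketing.
Suppose Chen ∈ Marketing: no assignment then satisfies all the clues, so Chen ∉ Marketing.

Marketing = {Beck, Omar}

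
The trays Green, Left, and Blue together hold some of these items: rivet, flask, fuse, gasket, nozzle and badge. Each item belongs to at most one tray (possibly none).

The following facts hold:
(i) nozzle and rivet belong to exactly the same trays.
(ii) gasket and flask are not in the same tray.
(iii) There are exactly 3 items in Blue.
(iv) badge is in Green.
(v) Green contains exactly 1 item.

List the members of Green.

From (iv): badge ∈ Green.
(v): Green already has 1, so the rest are out.

Green = {badge}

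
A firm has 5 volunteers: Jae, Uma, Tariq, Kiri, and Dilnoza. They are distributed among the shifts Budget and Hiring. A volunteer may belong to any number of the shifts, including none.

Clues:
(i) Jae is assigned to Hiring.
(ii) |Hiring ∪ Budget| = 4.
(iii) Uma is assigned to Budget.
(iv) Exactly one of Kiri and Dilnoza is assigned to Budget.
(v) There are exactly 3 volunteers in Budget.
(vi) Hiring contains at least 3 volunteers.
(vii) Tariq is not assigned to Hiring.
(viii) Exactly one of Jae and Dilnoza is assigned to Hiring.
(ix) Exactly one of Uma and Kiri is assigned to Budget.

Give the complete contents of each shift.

Budget = {Dilnoza, Jae, Uma}; Hiring = {Jae, Kiri, Uma}

From (i): Jae ∈ Hiring.
From (iii): Uma ∈ Budget.
From (vii): Tariq ∉ Hiring.
(viii) (exactly one): Dilnoza ∉ Hiring.
(ix) (exactly one): Kiri ∉ Budget.
(iv) (exactly one): Dilnoza ∈ Budget.
(vi): only 3 candidates remain for Hiring, so all are in.
Suppose Jae ∉ Budget: no assignment then satisfies all the clues, so Jae ∈ Budget.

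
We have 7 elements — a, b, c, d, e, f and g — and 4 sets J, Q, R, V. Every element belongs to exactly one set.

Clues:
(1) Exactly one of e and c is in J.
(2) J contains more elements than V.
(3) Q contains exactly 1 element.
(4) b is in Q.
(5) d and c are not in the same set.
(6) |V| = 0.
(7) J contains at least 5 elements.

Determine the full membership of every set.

J = {a, d, e, f, g}; Q = {b}; R = {c}; V = {}

From (4): b ∈ Q.
(3): Q already has 1, so the rest are out.
(6): V already has 0, so the rest are out.
Suppose a ∉ J: no assignment then satisfies all the clues, so a ∈ J.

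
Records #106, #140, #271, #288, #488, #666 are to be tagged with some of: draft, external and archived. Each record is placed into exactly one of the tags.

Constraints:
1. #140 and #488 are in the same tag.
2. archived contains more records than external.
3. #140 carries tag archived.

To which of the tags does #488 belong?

From (3): #140 ∈ archived.
(1): #488 matches #140: #488 ∉ draft.
(1): #488 matches #140: #488 ∉ external.
(1): #488 matches #140: #488 ∈ archived.

#488: archived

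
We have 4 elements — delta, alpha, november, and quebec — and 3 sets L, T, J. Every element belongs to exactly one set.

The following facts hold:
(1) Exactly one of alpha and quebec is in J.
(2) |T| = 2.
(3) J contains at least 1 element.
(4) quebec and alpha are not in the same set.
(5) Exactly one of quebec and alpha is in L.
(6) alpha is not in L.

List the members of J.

J = {alpha}

From (6): alpha ∉ L.
(5) (exactly one): quebec ∈ L.
(1) (exactly one): alpha ∈ J.
(2): only 2 candidates remain for T, so all are in.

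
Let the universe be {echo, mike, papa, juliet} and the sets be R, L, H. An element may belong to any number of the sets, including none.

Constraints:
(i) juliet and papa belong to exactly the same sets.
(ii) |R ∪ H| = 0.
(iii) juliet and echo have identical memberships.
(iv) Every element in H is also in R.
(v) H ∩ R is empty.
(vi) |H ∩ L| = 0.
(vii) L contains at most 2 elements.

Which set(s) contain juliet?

juliet: none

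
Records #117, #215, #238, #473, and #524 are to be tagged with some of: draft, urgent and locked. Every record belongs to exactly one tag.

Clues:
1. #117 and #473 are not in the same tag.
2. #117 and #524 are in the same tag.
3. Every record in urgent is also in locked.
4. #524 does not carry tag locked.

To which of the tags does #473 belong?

#473: locked

From (4): #524 ∉ locked.
(2): #117 matches #524: #117 ∉ locked.
(3) contrapositive: #117 ∉ urgent.
(3) contrapositive: #524 ∉ urgent.
Only one tag left: #117 ∈ draft.
Only one tag left: #524 ∈ draft.
(1): #473 ∉ draft.
Suppose #473 ∈ urgent: no assignment then satisfies all the clues, so #473 ∉ urgent.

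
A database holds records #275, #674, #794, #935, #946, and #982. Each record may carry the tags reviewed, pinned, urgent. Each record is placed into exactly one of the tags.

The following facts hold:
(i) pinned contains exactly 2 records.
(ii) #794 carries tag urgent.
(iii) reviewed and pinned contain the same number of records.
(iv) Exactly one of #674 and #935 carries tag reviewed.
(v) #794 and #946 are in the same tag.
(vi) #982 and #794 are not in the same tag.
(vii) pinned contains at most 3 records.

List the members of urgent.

From (ii): #794 ∈ urgent.
(v): #946 matches #794: #946 ∉ reviewed.
(v): #946 matches #794: #946 ∉ pinned.
(v): #946 matches #794: #946 ∈ urgent.
(vi): #982 ∉ urgent.
Suppose #275 ∈ urgent: no assignment then satisfies all the clues, so #275 ∉ urgent.

urgent = {#794, #946}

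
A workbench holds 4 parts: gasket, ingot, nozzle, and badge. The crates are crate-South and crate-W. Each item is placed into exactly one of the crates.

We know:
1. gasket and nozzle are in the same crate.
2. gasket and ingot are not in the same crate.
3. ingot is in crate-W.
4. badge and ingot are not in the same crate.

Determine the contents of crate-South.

crate-South = {badge, gasket, nozzle}

From (3): ingot ∈ crate-W.
(2): gasket ∉ crate-W.
(4): badge ∉ crate-W.
Only one crate left: gasket ∈ crate-South.
Only one crate left: badge ∈ crate-South.
(1): nozzle matches gasket: nozzle ∈ crate-South.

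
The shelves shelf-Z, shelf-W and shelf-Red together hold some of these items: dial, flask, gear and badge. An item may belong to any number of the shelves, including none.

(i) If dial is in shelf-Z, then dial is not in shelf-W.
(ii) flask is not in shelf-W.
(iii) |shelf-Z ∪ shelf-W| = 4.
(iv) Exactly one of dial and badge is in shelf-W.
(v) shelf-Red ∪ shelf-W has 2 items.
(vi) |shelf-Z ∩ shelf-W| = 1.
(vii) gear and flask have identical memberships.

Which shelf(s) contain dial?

dial: shelf-Red, shelf-Z

From (ii): flask ∉ shelf-W.
(vii): gear matches flask: gear ∉ shelf-W.
Suppose dial ∉ shelf-Z: no assignment then satisfies all the clues, so dial ∈ shelf-Z.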